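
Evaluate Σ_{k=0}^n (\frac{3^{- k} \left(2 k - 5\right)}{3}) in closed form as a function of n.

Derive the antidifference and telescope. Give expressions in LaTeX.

t_(k+1)/t_k = (2*k - 3)/(3*(2*k - 5)).
Take A(k)=1/3, B(k)=1, C(k)=k - 5/2.
Key eq: (1/3)·f(k+1) = (1)·f(k) + (k - 5/2).
Degrees (0,0,1) ⇒ d ≤ 1.
A polynomial solution: f(k) = -3*(k - 2)/2.
Get s_k = R·t_k = (2 - k)/3**k with R(k) = B(k−1)f(k)/C(k) = -3*(k - 2)/(2*k - 5).
s_(k+1) − s_k = (2*k - 5)/(3*3**k) = t_k.
Telescope: S(n) = s_(n+1) − s_(0) = 3**(-n - 1)*(1 - n) − (2) = (-6*3**n - n + 1)/(3*3**n).

S(n) = \frac{3^{- n} \left(- 6 \cdot 3^{n} - n + 1\right)}{3}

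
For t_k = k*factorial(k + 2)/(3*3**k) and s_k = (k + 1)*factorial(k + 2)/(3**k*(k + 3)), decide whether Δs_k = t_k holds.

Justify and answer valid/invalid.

Invalid: residual -2*(k**2 + 3*k - 3)*factorial(k + 2)/(3*3**k*(k + 3)*(k + 4)) ≠ 0.

s_(k+1) = (k + 2)*factorial(k + 3)/(3*3**k*(k + 4))
s_(k+1) − s_k = (k**3 + 5*k**2 + 6*k + 6)*factorial(k + 2)/(3*3**k*(k + 3)*(k + 4))
(s_(k+1) − s_k) − t_k = -2*(k**2 + 3*k - 3)*factorial(k + 2)/(3*3**k*(k + 3)*(k + 4))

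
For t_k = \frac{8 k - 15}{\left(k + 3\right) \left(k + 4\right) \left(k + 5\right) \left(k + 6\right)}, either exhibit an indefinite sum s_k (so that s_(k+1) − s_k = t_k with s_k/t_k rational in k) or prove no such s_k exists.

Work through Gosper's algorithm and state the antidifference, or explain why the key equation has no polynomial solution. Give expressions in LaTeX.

r(k) = (k + 3)*(8*k - 7)/((k + 7)*(8*k - 15)) after simplifying.
Factor: A=k + 3; B=k + 7; C=k - 15/8.
Set up (k + 3)·f(k+1) − (k + 6)·f(k) − (k - 15/8) = 0.
Bound: deg f ≤ 3.
Solving with deg f ≤ 3: f(k) = -k*(k**2 + 12*k + 287)/480.
R(k) = B(k−1)·f(k)/C(k) = -k*(k + 6)*(k**2 + 12*k + 287)/(60*(8*k - 15)); s_k = R·t_k = k*(-k**2 - 12*k - 287)/(60*(k + 3)*(k + 4)*(k + 5)).
s_(k+1) − s_k = (8*k - 15)/(k**4 + 18*k**3 + 119*k**2 + 342*k + 360) = t_k.

s_k = \frac{k \left(- k^{2} - 12 k - 287\right)}{60 \left(k + 3\right) \left(k + 4\right) \left(k + 5\right)}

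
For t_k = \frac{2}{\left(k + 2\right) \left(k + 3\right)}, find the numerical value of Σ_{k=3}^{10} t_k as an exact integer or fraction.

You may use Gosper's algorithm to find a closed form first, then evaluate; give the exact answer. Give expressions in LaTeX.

t_(k+1)/t_k = (k + 2)/(k + 4).
So A=k + 2 and B=k + 4, with C=1.
Solve (k + 2)·f(k+1) − (k + 3)·f(k) = 1.
Bound: deg f ≤ 1.
Coefficient equations give f(k) = k/2.
So s_k = (B(k−1)f/C)·t_k = (k*(k + 3)/2)·t_k = k/(k + 2).
Check: Δs_k = 2/(k**2 + 5*k + 6). ✓
Evaluate s at k=11 and k=3: 11/13 and 3/5; difference 16/65.

Σ = 16/65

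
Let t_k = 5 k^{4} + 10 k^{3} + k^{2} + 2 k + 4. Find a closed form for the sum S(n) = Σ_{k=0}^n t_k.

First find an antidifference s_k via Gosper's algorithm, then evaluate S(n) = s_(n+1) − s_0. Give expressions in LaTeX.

Compute t_(k+1)/t_k: get (5*k**4 + 30*k**3 + 61*k**2 + 54*k + 22)/(5*k**4 + 10*k**3 + k**2 + 2*k + 4).
Take A(k)=1, B(k)=1, C(k)=k**4 + 2*k**3 + k**2/5 + 2*k/5 + 4/5.
Need (1)·f(k+1) − (1)·f(k) = k**4 + 2*k**3 + k**2/5 + 2*k/5 + 4/5.
Bound: deg f ≤ 5.
Coefficient equations give f(k) = k*(k**4 - 3*k**2 + 3*k + 3)/5.
Certificate R = B(k−1)f/C = k*(k**4 - 3*k**2 + 3*k + 3)/(5*k**4 + 10*k**3 + k**2 + 2*k + 4) gives s_k = k*(k**4 - 3*k**2 + 3*k + 3).
s_(k+1) − s_k = 5*k**4 + 10*k**3 + k**2 + 2*k + 4 = t_k.
Evaluate: s_(n+1) = n**5 + 5*n**4 + 7*n**3 + 4*n**2 + 5*n + 4; subtract s_(0) = 0 ⇒ S(n) = n**5 + 5*n**4 + 7*n**3 + 4*n**2 + 5*n + 4.

S(n) = n^{5} + 5 n^{4} + 7 n^{3} + 4 n^{2} + 5 n + 4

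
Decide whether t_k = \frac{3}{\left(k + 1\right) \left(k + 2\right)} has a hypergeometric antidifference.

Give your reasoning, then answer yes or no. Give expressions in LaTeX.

Yes. s_k = \frac{3 k}{k + 1}.

t_(k+1)/t_k = (k + 1)/(k + 3).
A = k + 1, B = k + 3, C = 1.
Set up (k + 1)·f(k+1) − (k + 2)·f(k) − (1) = 0.
Degrees (1,1,0) ⇒ d ≤ 1.
Coefficient equations give f(k) = k.
Certificate R = B(k−1)f/C = k*(k + 2) gives s_k = 3*k/(k + 1).
Δs = 3/(k**2 + 3*k + 2), as required.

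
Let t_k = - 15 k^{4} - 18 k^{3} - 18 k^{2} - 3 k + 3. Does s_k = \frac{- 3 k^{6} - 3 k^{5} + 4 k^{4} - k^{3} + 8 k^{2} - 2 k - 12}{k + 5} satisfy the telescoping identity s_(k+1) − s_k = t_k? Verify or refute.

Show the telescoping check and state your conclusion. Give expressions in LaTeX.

Invalid: residual \frac{3 \left(12 k^{5} + 96 k^{4} + 106 k^{3} + 96 k^{2} + 14 k - 21\right)}{k^{2} + 11 k + 30} ≠ 0.

s_(k+1) = (-3*k**6 - 21*k**5 - 56*k**4 - 75*k**3 - 46*k**2 - 6*k - 9)/(k + 6)
s_(k+1) − s_k = 3*(-5*k**6 - 49*k**5 - 126*k**4 - 141*k**3 - 94*k**2 - 5*k + 9)/(k**2 + 11*k + 30)
(s_(k+1) − s_k) − t_k = 3*(12*k**5 + 96*k**4 + 106*k**3 + 96*k**2 + 14*k - 21)/(k**2 + 11*k + 30)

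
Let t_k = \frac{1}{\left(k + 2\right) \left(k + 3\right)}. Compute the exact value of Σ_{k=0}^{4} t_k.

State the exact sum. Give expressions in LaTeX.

Compute t_(k+1)/t_k: get (k + 2)/(k + 4).
Take A(k)=k + 2, B(k)=k + 4, C(k)=1.
Need (k + 2)·f(k+1) − (k + 3)·f(k) = 1.
deg f ≤ 1 (via 1,1,0).
Coefficient equations give f(k) = k/2.
Get s_k = R·t_k = k/(2*(k + 2)) with R(k) = B(k−1)f(k)/C(k) = k*(k + 3)/2.
Check: Δs_k = 1/(k**2 + 5*k + 6). ✓
Σ_(k=0)^(4) t_k = s_(5) − s_(0) = 5/14 − (0) = 5/14.

Σ = 5/14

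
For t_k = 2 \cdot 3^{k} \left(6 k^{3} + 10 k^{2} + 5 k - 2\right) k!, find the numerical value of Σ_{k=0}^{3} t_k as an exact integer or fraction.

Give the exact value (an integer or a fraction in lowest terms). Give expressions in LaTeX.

Σ = 89426

Ratio r(k) = 3*(6*k**4 + 34*k**3 + 71*k**2 + 62*k + 19)/(6*k**3 + 10*k**2 + 5*k - 2).
Take A(k)=3*k + 3, B(k)=1, C(k)=k**3 + 5*k**2/3 + 5*k/6 - 1/3.
Set up (3*k + 3)·f(k+1) − (1)·f(k) − (k**3 + 5*k**2/3 + 5*k/6 - 1/3) = 0.
Degrees (1,0,3) ⇒ d ≤ 2.
Solve for f: f(k) = (2*k**2 - 2*k - 1)/6 (degree 2 ≤ 2).
So s_k = (B(k−1)f/C)·t_k = ((2*k**2 - 2*k - 1)/(6*k**3 + 10*k**2 + 5*k - 2))·t_k = 2*3**k*(2*k**2 - 2*k - 1)*factorial(k).
Δs = 2*3**k*(6*k**3 + 10*k**2 + 5*k - 2)*factorial(k), as required.
Σ_(k=0)^(3) t_k = s_(4) − s_(0) = 89424 − (-2) = 89426.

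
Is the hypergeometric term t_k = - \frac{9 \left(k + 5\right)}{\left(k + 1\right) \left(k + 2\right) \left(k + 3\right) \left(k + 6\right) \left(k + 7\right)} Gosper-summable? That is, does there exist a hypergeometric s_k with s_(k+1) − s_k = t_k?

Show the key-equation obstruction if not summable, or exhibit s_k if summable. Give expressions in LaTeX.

Ratio r(k) = (k + 1)*(k + 6)**2/((k + 4)*(k + 5)*(k + 8)).
Normal form (A,B,C) = (k + 1, k + 8, k**3 + 14*k**2 + 65*k + 100).
Need (k + 1)·f(k+1) − (k + 7)·f(k) = k**3 + 14*k**2 + 65*k + 100.
Bound: deg f ≤ 6.
Solve for f: f(k) = k*(k + 3)*(k + 4)**2*(k + 5)**2/36 (degree 6 ≤ 6).
R(k) = B(k−1)·f(k)/C(k) = k*(k + 3)*(k + 4)*(k + 7)/36; s_k = R·t_k = k*(-k**2 - 9*k - 20)/(4*(k**3 + 9*k**2 + 20*k + 12)).
s_(k+1) − s_k = 9*(-k - 5)/(k**5 + 19*k**4 + 131*k**3 + 401*k**2 + 540*k + 252) = t_k.

Yes. s_k = \frac{k \left(- k^{2} - 9 k - 20\right)}{4 \left(k^{3} + 9 k^{2} + 20 k + 12\right)}.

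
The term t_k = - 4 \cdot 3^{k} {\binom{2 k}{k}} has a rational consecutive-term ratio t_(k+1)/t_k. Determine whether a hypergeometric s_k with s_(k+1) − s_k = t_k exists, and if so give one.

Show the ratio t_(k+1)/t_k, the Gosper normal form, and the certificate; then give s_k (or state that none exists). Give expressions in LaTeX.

no hypergeometric antidifference exists

Compute t_(k+1)/t_k: get 6*(2*k + 1)/(k + 1).
Factor: A=12*k + 6; B=k + 1; C=1.
Solve (12*k + 6)·f(k+1) − (k)·f(k) = 1.
Degrees (1,1,0) ⇒ d ≤ -1.
deg f ≤ -1 is impossible — no certificate.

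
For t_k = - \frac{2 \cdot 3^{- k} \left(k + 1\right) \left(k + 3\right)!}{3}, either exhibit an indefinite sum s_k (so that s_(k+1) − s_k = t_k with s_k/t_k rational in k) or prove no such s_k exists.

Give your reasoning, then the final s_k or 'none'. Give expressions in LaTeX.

Ratio r(k) = (k + 2)*(k + 4)/(3*(k + 1)).
Factor: A=k/3 + 4/3; B=1; C=k + 1.
Need (k/3 + 4/3)·f(k+1) − (1)·f(k) = k + 1.
Degrees (1,0,1) ⇒ d ≤ 0.
Solving with deg f ≤ 0: f(k) = 3.
So s_k = (B(k−1)f/C)·t_k = (3/(k + 1))·t_k = -2*factorial(k + 3)/3**k.
Check: Δs_k = -2*(k + 1)*factorial(k + 3)/(3*3**k). ✓

s_k = - 2 \cdot 3^{- k} \left(k + 3\right)!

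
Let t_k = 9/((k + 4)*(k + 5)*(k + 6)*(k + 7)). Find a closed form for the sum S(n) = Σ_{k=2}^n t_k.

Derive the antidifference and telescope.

Step 1: r(k) = (k + 4)/(k + 8).
A = k + 4, B = k + 8, C = 1.
f must satisfy (k + 4)·f(k+1) − (k + 7)·f(k) = 1.
From deg A=1, deg B=1, deg C=0: d=3.
Solve for f: f(k) = k*(k**2 + 15*k + 74)/360 (degree 3 ≤ 3).
So s_k = (B(k−1)f/C)·t_k = (k*(k + 7)*(k**2 + 15*k + 74)/360)·t_k = k*(k**2 + 15*k + 74)/(40*(k + 4)*(k + 5)*(k + 6)).
Check: Δs_k = 9/(k**4 + 22*k**3 + 179*k**2 + 638*k + 840). ✓
Evaluate: s_(n+1) = (n**3 + 18*n**2 + 107*n + 90)/(40*(n**3 + 18*n**2 + 107*n + 210)); subtract s_(2) = 9/560 ⇒ S(n) = (n**3 + 18*n**2 + 107*n - 126)/(112*(n**3 + 18*n**2 + 107*n + 210)).

S(n) = (n**3 + 18*n**2 + 107*n - 126)/(112*(n**3 + 18*n**2 + 107*n + 210))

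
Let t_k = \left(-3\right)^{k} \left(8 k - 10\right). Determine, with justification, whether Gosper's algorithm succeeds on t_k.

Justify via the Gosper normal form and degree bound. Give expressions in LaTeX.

Yes. s_k = 2 \left(-3\right)^{k} \left(2 - k\right).

r(k) = 3*(1 - 4*k)/(4*k - 5) after simplifying.
Factor: A=-3; B=1; C=k - 5/4.
Set up (-3)·f(k+1) − (1)·f(k) − (k - 5/4) = 0.
deg f ≤ 1 (via 0,0,1).
Solving with deg f ≤ 1: f(k) = -(k - 2)/4.
Get s_k = R·t_k = 2*(-3)**k*(2 - k) with R(k) = B(k−1)f(k)/C(k) = -(k - 2)/(4*k - 5).
Check: Δs_k = (-3)**k*(8*k - 10). ✓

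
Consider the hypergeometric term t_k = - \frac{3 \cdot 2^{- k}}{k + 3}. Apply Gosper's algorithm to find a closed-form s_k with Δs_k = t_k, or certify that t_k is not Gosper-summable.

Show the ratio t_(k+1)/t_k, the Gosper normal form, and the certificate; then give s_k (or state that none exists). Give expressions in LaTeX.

Compute t_(k+1)/t_k: get (k + 3)/(2*(k + 4)).
Normal form (A,B,C) = (k/2 + 3/2, k + 4, 1).
Solve (k/2 + 3/2)·f(k+1) − (k + 3)·f(k) = 1.
d = -1 from the (1,1,0) case.
deg f ≤ -1 is impossible — no certificate.

none (Gosper's algorithm certifies no s_k)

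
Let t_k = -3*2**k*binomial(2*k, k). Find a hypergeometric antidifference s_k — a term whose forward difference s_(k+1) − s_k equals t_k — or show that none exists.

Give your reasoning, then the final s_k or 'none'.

Compute t_(k+1)/t_k: get 4*(2*k + 1)/(k + 1).
So A=8*k + 4 and B=k + 1, with C=1.
f must satisfy (8*k + 4)·f(k+1) − (k)·f(k) = 1.
d = -1 from the (1,1,0) case.
d = -1 < 0 ⇒ no nonzero polynomial f; not summable.

none (Gosper's algorithm certifies no s_k)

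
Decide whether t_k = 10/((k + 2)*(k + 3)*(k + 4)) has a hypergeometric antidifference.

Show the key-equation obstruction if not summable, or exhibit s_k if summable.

Yes. s_k = 5*k*(k + 5)/(6*(k + 2)*(k + 3)).

Compute t_(k+1)/t_k: get (k + 2)/(k + 5).
Take A(k)=k + 2, B(k)=k + 5, C(k)=1.
Solve (k + 2)·f(k+1) − (k + 4)·f(k) = 1.
d = 2 from the (1,1,0) case.
Match coefficients ⇒ f(k) = k*(k + 5)/12.
Then R = B(k−1)f/C = k*(k + 4)*(k + 5)/12, so s_k = R(k)·t_k = 5*k*(k + 5)/(6*(k + 2)*(k + 3)).
Verify: 10/(k**3 + 9*k**2 + 26*k + 24) matches t_k.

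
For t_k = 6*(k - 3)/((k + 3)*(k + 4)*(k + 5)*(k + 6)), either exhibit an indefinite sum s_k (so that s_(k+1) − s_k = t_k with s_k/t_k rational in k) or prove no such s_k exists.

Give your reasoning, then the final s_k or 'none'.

s_k = k*(-k**2 - 12*k - 107)/(20*(k + 3)*(k + 4)*(k + 5))

t_(k+1)/t_k = (k - 2)*(k + 3)/((k - 3)*(k + 7)).
Gosper form: A/B · C(k+1)/C(k) with A=k + 3, B=k + 7, C=k - 3.
Set up (k + 3)·f(k+1) − (k + 6)·f(k) − (k - 3) = 0.
From deg A=1, deg B=1, deg C=1: d=3.
Solve for f: f(k) = -k*(k**2 + 12*k + 107)/120 (degree 3 ≤ 3).
So s_k = (B(k−1)f/C)·t_k = (-k*(k + 6)*(k**2 + 12*k + 107)/(120*(k - 3)))·t_k = k*(-k**2 - 12*k - 107)/(20*(k + 3)*(k + 4)*(k + 5)).
Verify: 6*(k - 3)/(k**4 + 18*k**3 + 119*k**2 + 342*k + 360) matches t_k.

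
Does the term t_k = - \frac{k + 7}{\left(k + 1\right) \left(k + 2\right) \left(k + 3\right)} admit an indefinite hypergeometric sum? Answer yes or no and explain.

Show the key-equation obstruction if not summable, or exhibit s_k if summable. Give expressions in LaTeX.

t_(k+1)/t_k = (k + 1)*(k + 8)/((k + 4)*(k + 7)).
A = k + 1, B = k + 4, C = k + 7.
Need (k + 1)·f(k+1) − (k + 3)·f(k) = k + 7.
Bound: deg f ≤ 2.
Match coefficients ⇒ f(k) = k*(2*k + 5).
Certificate R = B(k−1)f/C = k*(k + 3)*(2*k + 5)/(k + 7) gives s_k = k*(-2*k - 5)/((k + 1)*(k + 2)).
Check: Δs_k = (-k - 7)/(k**3 + 6*k**2 + 11*k + 6). ✓

Yes. s_k = \frac{k \left(- 2 k - 5\right)}{\left(k + 1\right) \left(k + 2\right)}.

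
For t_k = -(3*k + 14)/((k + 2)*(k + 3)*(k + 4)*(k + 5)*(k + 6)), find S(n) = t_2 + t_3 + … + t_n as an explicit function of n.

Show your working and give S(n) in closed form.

S(n) = (-n**3 - 13*n**2 - 54*n + 68)/(140*(n**3 + 13*n**2 + 54*n + 72))

Step 1: r(k) = (k + 2)*(3*k + 17)/((k + 7)*(3*k + 14)).
Normal form (A,B,C) = (k + 2, k + 7, k + 14/3).
Solve (k + 2)·f(k+1) − (k + 6)·f(k) = k + 14/3.
Degrees (1,1,1) ⇒ d ≤ 4.
Solving with deg f ≤ 4: f(k) = k*(k + 4)*(k**2 + 10*k + 31)/90.
R(k) = B(k−1)·f(k)/C(k) = k*(k + 4)*(k + 6)*(k**2 + 10*k + 31)/(30*(3*k + 14)); s_k = R·t_k = k*(-k**2 - 10*k - 31)/(30*(k**3 + 10*k**2 + 31*k + 30)).
Check: Δs_k = (-3*k - 14)/(k**5 + 20*k**4 + 155*k**3 + 580*k**2 + 1044*k + 720). ✓
Telescope: S(n) = s_(n+1) − s_(2) = (-n**3 - 13*n**2 - 54*n - 42)/(30*(n**3 + 13*n**2 + 54*n + 72)) − (-11/420) = (-n**3 - 13*n**2 - 54*n + 68)/(140*(n**3 + 13*n**2 + 54*n + 72)).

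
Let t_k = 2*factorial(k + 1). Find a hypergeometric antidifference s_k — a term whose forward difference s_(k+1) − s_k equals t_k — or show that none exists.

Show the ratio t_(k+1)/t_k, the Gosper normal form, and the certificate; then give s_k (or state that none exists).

none — t_k is not Gosper-summable

r(k) = k + 2 after simplifying.
Take A(k)=k + 2, B(k)=1, C(k)=1.
Key eq: (k + 2)·f(k+1) = (1)·f(k) + (1).
Degrees (1,0,0) ⇒ d ≤ -1.
Bound -1 < 0, so the key equation has no polynomial solution.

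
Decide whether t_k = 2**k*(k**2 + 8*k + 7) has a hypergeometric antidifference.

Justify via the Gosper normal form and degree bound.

r(k) = 2*(k**2 + 10*k + 16)/(k**2 + 8*k + 7) after simplifying.
A = 2, B = 1, C = k**2 + 8*k + 7.
Need (2)·f(k+1) − (1)·f(k) = k**2 + 8*k + 7.
Bound: deg f ≤ 2.
A polynomial solution: f(k) = k**2 + 4*k - 3.
So s_k = (B(k−1)f/C)·t_k = ((k**2 + 4*k - 3)/((k + 1)*(k + 7)))·t_k = 2**k*(k**2 + 4*k - 3).
s_(k+1) − s_k = 2**k*(k**2 + 8*k + 7) = t_k.

Yes. s_k = 2**k*(k**2 + 4*k - 3).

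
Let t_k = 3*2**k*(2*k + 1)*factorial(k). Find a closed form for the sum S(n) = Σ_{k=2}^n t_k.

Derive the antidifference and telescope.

S(n) = 6*2**n*factorial(n + 1) - 24

Ratio r(k) = 2*(k + 1)*(2*k + 3)/(2*k + 1).
Take A(k)=2*k + 2, B(k)=1, C(k)=k + 1/2.
Solve (2*k + 2)·f(k+1) − (1)·f(k) = k + 1/2.
Bound: deg f ≤ 0.
Solving with deg f ≤ 0: f(k) = 1/2.
Get s_k = R·t_k = 3*2**k*factorial(k) with R(k) = B(k−1)f(k)/C(k) = 1/(2*k + 1).
Check: Δs_k = 3*2**k*(2*k + 1)*factorial(k). ✓
Σ_(k=2)^n t_k = s_(n+1) − s_(2) = (6*2**n*factorial(n + 1)) − (24), i.e. 6*2**n*factorial(n + 1) - 24.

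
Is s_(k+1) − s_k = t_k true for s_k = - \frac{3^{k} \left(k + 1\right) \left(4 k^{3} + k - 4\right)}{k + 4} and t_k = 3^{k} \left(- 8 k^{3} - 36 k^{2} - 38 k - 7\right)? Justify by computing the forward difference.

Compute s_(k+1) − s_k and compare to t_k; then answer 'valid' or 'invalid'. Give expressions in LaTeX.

Invalid: residual \frac{3^{k + 1} \left(8 k^{4} + 64 k^{3} + 182 k^{2} + 158 k + 32\right)}{k^{2} + 9 k + 20} ≠ 0.

s_(k+1) = -3**(k + 1)*(k + 2)*(k + 4*(k + 1)**3 - 3)/(k + 5)
s_(k+1) − s_k = 3**k*(-8*k**5 - 84*k**4 - 330*k**3 - 523*k**2 - 349*k - 44)/(k**2 + 9*k + 20)
(s_(k+1) − s_k) − t_k = 3**(k + 1)*(8*k**4 + 64*k**3 + 182*k**2 + 158*k + 32)/(k**2 + 9*k + 20)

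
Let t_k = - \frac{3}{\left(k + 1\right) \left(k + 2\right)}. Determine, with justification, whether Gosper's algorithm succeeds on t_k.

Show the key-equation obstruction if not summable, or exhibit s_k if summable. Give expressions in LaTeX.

Yes. s_k = - \frac{3 k}{k + 1}.

The ratio is (k + 1)/(k + 3).
A = k + 1, B = k + 3, C = 1.
Set up (k + 1)·f(k+1) − (k + 2)·f(k) − (1) = 0.
d = 1 from the (1,1,0) case.
Solving with deg f ≤ 1: f(k) = k.
Certificate R = B(k−1)f/C = k*(k + 2) gives s_k = -3*k/(k + 1).
Check: Δs_k = -3/(k**2 + 3*k + 2). ✓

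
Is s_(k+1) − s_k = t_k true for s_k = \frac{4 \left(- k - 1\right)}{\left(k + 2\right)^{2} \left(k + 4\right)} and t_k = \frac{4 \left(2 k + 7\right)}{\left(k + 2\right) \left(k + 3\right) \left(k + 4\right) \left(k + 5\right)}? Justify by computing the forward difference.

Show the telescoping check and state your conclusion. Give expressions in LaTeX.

Invalid: residual \frac{4 \left(- 3 k^{2} - 19 k - 29\right)}{k^{6} + 19 k^{5} + 147 k^{4} + 593 k^{3} + 1316 k^{2} + 1524 k + 720} ≠ 0.

s_(k+1) = 4*(-k - 2)/((k + 3)**2*(k + 5))
s_(k+1) − s_k = 4*(2*k**3 + 14*k**2 + 28*k + 13)/(k**6 + 19*k**5 + 147*k**4 + 593*k**3 + 1316*k**2 + 1524*k + 720)
(s_(k+1) − s_k) − t_k = 4*(-3*k**2 - 19*k - 29)/(k**6 + 19*k**5 + 147*k**4 + 593*k**3 + 1316*k**2 + 1524*k + 720)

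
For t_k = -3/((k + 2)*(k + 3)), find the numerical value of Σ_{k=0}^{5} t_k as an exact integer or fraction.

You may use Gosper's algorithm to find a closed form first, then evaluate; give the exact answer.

Σ = -9/8

Ratio r(k) = (k + 2)/(k + 4).
Gosper form: A/B · C(k+1)/C(k) with A=k + 2, B=k + 4, C=1.
Need (k + 2)·f(k+1) − (k + 3)·f(k) = 1.
Bound: deg f ≤ 1.
Solve for f: f(k) = k/2 (degree 1 ≤ 1).
So s_k = (B(k−1)f/C)·t_k = (k*(k + 3)/2)·t_k = -3*k/(2*k + 4).
s_(k+1) − s_k = -3/(k**2 + 5*k + 6) = t_k.
Telescoping: Σ = s_(6) − s_(0) = -9/8 − (0) = -9/8.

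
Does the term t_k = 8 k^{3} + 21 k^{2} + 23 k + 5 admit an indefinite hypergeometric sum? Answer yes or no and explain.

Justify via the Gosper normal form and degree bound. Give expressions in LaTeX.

Yes. s_k = k \left(2 k^{3} + 3 k^{2} + 3 k - 3\right).

t_(k+1)/t_k = (8*k**3 + 45*k**2 + 89*k + 57)/(8*k**3 + 21*k**2 + 23*k + 5).
So A=1 and B=1, with C=k**3 + 21*k**2/8 + 23*k/8 + 5/8.
Need (1)·f(k+1) − (1)·f(k) = k**3 + 21*k**2/8 + 23*k/8 + 5/8.
Bound: deg f ≤ 4.
A polynomial solution: f(k) = k*(2*k**3 + 3*k**2 + 3*k - 3)/8.
Then R = B(k−1)f/C = k*(2*k**3 + 3*k**2 + 3*k - 3)/(8*k**3 + 21*k**2 + 23*k + 5), so s_k = R(k)·t_k = k*(2*k**3 + 3*k**2 + 3*k - 3).
Check: Δs_k = 8*k**3 + 21*k**2 + 23*k + 5. ✓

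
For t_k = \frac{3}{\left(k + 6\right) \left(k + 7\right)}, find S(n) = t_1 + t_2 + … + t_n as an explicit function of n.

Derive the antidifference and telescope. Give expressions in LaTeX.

S(n) = \frac{3 n}{7 \left(n + 7\right)}

Ratio r(k) = (k + 6)/(k + 8).
Factor: A=k + 6; B=k + 8; C=1.
Key eq: (k + 6)·f(k+1) = (k + 7)·f(k) + (1).
Bound: deg f ≤ 1.
Solving with deg f ≤ 1: f(k) = k/6.
R(k) = B(k−1)·f(k)/C(k) = k*(k + 7)/6; s_k = R·t_k = k/(2*(k + 6)).
Δs = 3/(k**2 + 13*k + 42), as required.
Evaluate: s_(n+1) = (n + 1)/(2*(n + 7)); subtract s_(1) = 1/14 ⇒ S(n) = 3*n/(7*(n + 7)).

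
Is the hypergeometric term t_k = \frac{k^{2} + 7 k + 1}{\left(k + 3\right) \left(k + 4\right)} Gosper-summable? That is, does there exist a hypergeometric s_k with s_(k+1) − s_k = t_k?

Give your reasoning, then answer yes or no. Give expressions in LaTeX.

Step 1: r(k) = (k + 3)*(7*k + (k + 1)**2 + 8)/((k + 5)*(k**2 + 7*k + 1)).
A = k + 3, B = k + 5, C = k**2 + 7*k + 1.
Key eq: (k + 3)·f(k+1) = (k + 4)·f(k) + (k**2 + 7*k + 1).
Bound: deg f ≤ 2.
Coefficient equations give f(k) = k*(3*k - 2)/3.
R(k) = B(k−1)·f(k)/C(k) = k*(k + 4)*(3*k - 2)/(3*(k**2 + 7*k + 1)); s_k = R·t_k = k*(3*k - 2)/(3*(k + 3)).
Δs = (k**2 + 7*k + 1)/(k**2 + 7*k + 12), as required.

Yes. s_k = \frac{k \left(3 k - 2\right)}{3 \left(k + 3\right)}.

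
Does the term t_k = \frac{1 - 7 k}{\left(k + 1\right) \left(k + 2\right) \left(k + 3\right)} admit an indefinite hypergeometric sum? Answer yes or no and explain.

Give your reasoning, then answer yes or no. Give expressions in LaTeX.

Yes. s_k = \frac{k \left(5 - 3 k\right)}{2 \left(k + 1\right) \left(k + 2\right)}.

Ratio r(k) = (k + 1)*(7*k + 6)/((k + 4)*(7*k - 1)).
So A=k + 1 and B=k + 4, with C=k - 1/7.
Set up (k + 1)·f(k+1) − (k + 3)·f(k) − (k - 1/7) = 0.
Degrees (1,1,1) ⇒ d ≤ 2.
Solve for f: f(k) = k*(3*k - 5)/14 (degree 2 ≤ 2).
R(k) = B(k−1)·f(k)/C(k) = k*(k + 3)*(3*k - 5)/(2*(7*k - 1)); s_k = R·t_k = k*(5 - 3*k)/(2*(k + 1)*(k + 2)).
s_(k+1) − s_k = (1 - 7*k)/(k**3 + 6*k**2 + 11*k + 6) = t_k.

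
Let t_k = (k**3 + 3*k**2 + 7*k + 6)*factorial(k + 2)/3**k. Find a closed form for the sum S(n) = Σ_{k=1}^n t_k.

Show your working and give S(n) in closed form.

r(k) = (k**4 + 9*k**3 + 34*k**2 + 65*k + 51)/(3*(k**3 + 3*k**2 + 7*k + 6)) after simplifying.
A = k/3 + 1, B = 1, C = k**3 + 3*k**2 + 7*k + 6.
Solve (k/3 + 1)·f(k+1) − (1)·f(k) = k**3 + 3*k**2 + 7*k + 6.
Degrees (1,0,3) ⇒ d ≤ 2.
Match coefficients ⇒ f(k) = 3*(k**2 + k - 1).
Then R = B(k−1)f/C = 3*(k**2 + k - 1)/(k**3 + 3*k**2 + 7*k + 6), so s_k = R(k)·t_k = 3**(1 - k)*(k**2 + k - 1)*factorial(k + 2).
Δs = (k**3 + 3*k**2 + 7*k + 6)*factorial(k + 2)/3**k, as required.
Telescope: S(n) = s_(n+1) − s_(1) = (n**2 + 3*n + 1)*factorial(n + 3)/3**n − (6) = (-6*3**n + n**5*factorial(n) + 9*n**4*factorial(n) + 30*n**3*factorial(n) + 45*n**2*factorial(n) + 29*n*factorial(n) + 6*factorial(n))/3**n.

S(n) = (-6*3**n + n**5*factorial(n) + 9*n**4*factorial(n) + 30*n**3*factorial(n) + 45*n**2*factorial(n) + 29*n*factorial(n) + 6*factorial(n))/3**n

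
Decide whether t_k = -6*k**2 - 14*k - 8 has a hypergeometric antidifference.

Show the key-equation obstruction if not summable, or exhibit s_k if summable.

Yes. s_k = 2*k*(-k**2 - 2*k - 1).

Compute t_(k+1)/t_k: get (3*k**2 + 13*k + 14)/(3*k**2 + 7*k + 4).
Normal form (A,B,C) = (1, 1, k**2 + 7*k/3 + 4/3).
Set up (1)·f(k+1) − (1)·f(k) − (k**2 + 7*k/3 + 4/3) = 0.
d = 3 from the (0,0,2) case.
Solving with deg f ≤ 3: f(k) = k*(k + 1)**2/3.
So s_k = (B(k−1)f/C)·t_k = (k*(k + 1)/(3*k + 4))·t_k = 2*k*(-k**2 - 2*k - 1).
Check: Δs_k = -6*k**2 - 14*k - 8. ✓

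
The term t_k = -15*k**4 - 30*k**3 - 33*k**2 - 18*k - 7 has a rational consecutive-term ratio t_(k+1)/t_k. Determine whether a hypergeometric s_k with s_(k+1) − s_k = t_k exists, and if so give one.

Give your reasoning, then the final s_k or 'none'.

s_k = k*(-3*k**4 - k**2 - 3)

r(k) = (15*k**4 + 90*k**3 + 213*k**2 + 234*k + 103)/(15*k**4 + 30*k**3 + 33*k**2 + 18*k + 7) after simplifying.
A = 1, B = 1, C = k**4 + 2*k**3 + 11*k**2/5 + 6*k/5 + 7/15.
Solve (1)·f(k+1) − (1)·f(k) = k**4 + 2*k**3 + 11*k**2/5 + 6*k/5 + 7/15.
From deg A=0, deg B=0, deg C=4: d=5.
Solving with deg f ≤ 5: f(k) = k*(3*k**4 + k**2 + 3)/15.
Then R = B(k−1)f/C = k*(3*k**4 + k**2 + 3)/(15*k**4 + 30*k**3 + 33*k**2 + 18*k + 7), so s_k = R(k)·t_k = k*(-3*k**4 - k**2 - 3).
s_(k+1) − s_k = -15*k**4 - 30*k**3 - 33*k**2 - 18*k - 7 = t_k.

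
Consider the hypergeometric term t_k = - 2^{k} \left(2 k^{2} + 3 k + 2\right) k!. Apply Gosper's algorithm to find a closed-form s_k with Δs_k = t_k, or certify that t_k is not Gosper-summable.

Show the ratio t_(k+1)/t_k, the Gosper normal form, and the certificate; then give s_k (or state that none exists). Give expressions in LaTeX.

Compute t_(k+1)/t_k: get 2*(2*k**3 + 9*k**2 + 14*k + 7)/(2*k**2 + 3*k + 2).
Take A(k)=2*k + 2, B(k)=1, C(k)=k**2 + 3*k/2 + 1.
Solve (2*k + 2)·f(k+1) − (1)·f(k) = k**2 + 3*k/2 + 1.
d = 1 from the (1,0,2) case.
A polynomial solution: f(k) = k/2.
Then R = B(k−1)f/C = k/(2*k**2 + 3*k + 2), so s_k = R(k)·t_k = -2**k*k*factorial(k).
Δs = -2**k*(2*k**2 + 3*k + 2)*factorial(k), as required.

s_k = - 2^{k} k k!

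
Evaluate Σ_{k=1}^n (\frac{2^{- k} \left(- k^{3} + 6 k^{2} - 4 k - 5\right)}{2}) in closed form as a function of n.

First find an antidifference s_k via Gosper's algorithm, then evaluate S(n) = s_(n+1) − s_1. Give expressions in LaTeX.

Compute t_(k+1)/t_k: get (k**3 - 3*k**2 - 5*k + 4)/(2*(k**3 - 6*k**2 + 4*k + 5)).
So A=1/2 and B=1, with C=k**3 - 6*k**2 + 4*k + 5.
f must satisfy (1/2)·f(k+1) − (1)·f(k) = k**3 - 6*k**2 + 4*k + 5.
Bound: deg f ≤ 3.
Solving with deg f ≤ 3: f(k) = -2*(k**3 - 3*k**2 + k + 4).
So s_k = (B(k−1)f/C)·t_k = (-2*(k**3 - 3*k**2 + k + 4)/((k - 5)*(k**2 - k - 1)))·t_k = (k**3 - 3*k**2 + k + 4)/2**k.
Verify: (-k**3 + 6*k**2 - 4*k - 5)/(2*2**k) matches t_k.
Evaluate: s_(n+1) = 2**(-n - 1)*(n**3 - 2*n + 3); subtract s_(1) = 3/2 ⇒ S(n) = 2**(-n - 1)*(-3*2**n + n**3 - 2*n + 3).

S(n) = 2^{- n - 1} \left(- 3 \cdot 2^{n} + n^{3} - 2 n + 3\right)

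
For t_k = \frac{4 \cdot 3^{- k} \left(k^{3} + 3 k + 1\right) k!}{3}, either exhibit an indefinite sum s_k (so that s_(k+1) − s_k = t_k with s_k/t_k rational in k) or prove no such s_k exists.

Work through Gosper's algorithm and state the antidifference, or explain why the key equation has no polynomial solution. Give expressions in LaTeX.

Step 1: r(k) = (k + 1)*(3*k + (k + 1)**3 + 4)/(3*(k**3 + 3*k + 1)).
Normal form (A,B,C) = (k/3 + 1/3, 1, k**3 + 3*k + 1).
Need (k/3 + 1/3)·f(k+1) − (1)·f(k) = k**3 + 3*k + 1.
Degrees (1,0,3) ⇒ d ≤ 2.
Solving with deg f ≤ 2: f(k) = 3*k**2.
So s_k = (B(k−1)f/C)·t_k = (3*k**2/(k**3 + 3*k + 1))·t_k = 4*k**2*factorial(k)/3**k.
s_(k+1) − s_k = 4*(k**3 + 3*k + 1)*factorial(k)/(3*3**k) = t_k.

s_k = 4 \cdot 3^{- k} k^{2} k!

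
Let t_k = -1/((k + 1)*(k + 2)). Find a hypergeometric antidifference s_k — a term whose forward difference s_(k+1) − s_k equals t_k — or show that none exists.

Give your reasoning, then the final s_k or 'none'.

s_k = -k/(k + 1)

t_(k+1)/t_k = (k + 1)/(k + 3).
Factor: A=k + 1; B=k + 3; C=1.
Set up (k + 1)·f(k+1) − (k + 2)·f(k) − (1) = 0.
Bound: deg f ≤ 1.
Solve for f: f(k) = k (degree 1 ≤ 1).
So s_k = (B(k−1)f/C)·t_k = (k*(k + 2))·t_k = -k/(k + 1).
Check: Δs_k = -1/(k**2 + 3*k + 2). ✓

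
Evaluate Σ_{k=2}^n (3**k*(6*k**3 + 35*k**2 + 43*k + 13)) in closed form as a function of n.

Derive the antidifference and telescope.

t_(k+1)/t_k = 3*(6*k**3 + 53*k**2 + 131*k + 97)/(6*k**3 + 35*k**2 + 43*k + 13).
Gosper form: A/B · C(k+1)/C(k) with A=3, B=1, C=k**3 + 35*k**2/6 + 43*k/6 + 13/6.
Key eq: (3)·f(k+1) = (1)·f(k) + (k**3 + 35*k**2/6 + 43*k/6 + 13/6).
deg f ≤ 3 (via 0,0,3).
Match coefficients ⇒ f(k) = (3*k**3 + 4*k**2 - 4*k + 2)/6.
R(k) = B(k−1)·f(k)/C(k) = (3*k**3 + 4*k**2 - 4*k + 2)/(6*k**3 + 35*k**2 + 43*k + 13); s_k = R·t_k = 3**k*(3*k**3 + 4*k**2 - 4*k + 2).
s_(k+1) − s_k = 3**k*(6*k**3 + 35*k**2 + 43*k + 13) = t_k.
Evaluate: s_(n+1) = 3**(n + 1)*(3*n**3 + 13*n**2 + 13*n + 5); subtract s_(2) = 306 ⇒ S(n) = 9*3**n*n**3 + 39*3**n*n**2 + 39*3**n*n + 15*3**n - 306.

S(n) = 9*3**n*n**3 + 39*3**n*n**2 + 39*3**n*n + 15*3**n - 306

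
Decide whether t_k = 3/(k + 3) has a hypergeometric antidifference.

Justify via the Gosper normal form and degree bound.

Step 1: r(k) = (k + 3)/(k + 4).
Take A(k)=k + 3, B(k)=k + 4, C(k)=1.
Set up (k + 3)·f(k+1) − (k + 3)·f(k) − (1) = 0.
Degrees (1,1,0) ⇒ d ≤ 0.
Put f(k) = c0: A·f(k+1) − B(k−1)·f(k) − C = -1; need -1 = 0 — inconsistent ⇒ no f, not summable.

No; the coefficient equations for f are inconsistent.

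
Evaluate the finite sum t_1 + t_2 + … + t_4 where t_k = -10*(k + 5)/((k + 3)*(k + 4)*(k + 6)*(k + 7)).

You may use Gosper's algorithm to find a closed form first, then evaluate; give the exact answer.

Σ = -75/616

Compute t_(k+1)/t_k: get (k + 3)*(k + 6)**2/((k + 5)**2*(k + 8)).
Take A(k)=k + 3, B(k)=k + 8, C(k)=k**2 + 10*k + 25.
Need (k + 3)·f(k+1) − (k + 7)·f(k) = k**2 + 10*k + 25.
d = 4 from the (1,1,2) case.
A polynomial solution: f(k) = k*(k + 4)*(k + 5)*(k + 9)/36.
Get s_k = R·t_k = 5*k*(-k - 9)/(18*(k**2 + 9*k + 18)) with R(k) = B(k−1)f(k)/C(k) = k*(k + 4)*(k + 7)*(k + 9)/(36*(k + 5)).
s_(k+1) − s_k = 10*(-k - 5)/(k**4 + 20*k**3 + 145*k**2 + 450*k + 504) = t_k.
Telescoping: Σ = s_(5) − s_(1) = -175/792 − (-25/252) = -75/616.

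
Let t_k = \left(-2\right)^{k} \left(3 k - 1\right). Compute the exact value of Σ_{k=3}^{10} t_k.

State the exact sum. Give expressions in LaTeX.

Σ = 20464

Step 1: r(k) = 2*(-3*k - 2)/(3*k - 1).
Factor: A=-2; B=1; C=k - 1/3.
f must satisfy (-2)·f(k+1) − (1)·f(k) = k - 1/3.
From deg A=0, deg B=0, deg C=1: d=1.
Solve for f: f(k) = -(k - 1)/3 (degree 1 ≤ 1).
R(k) = B(k−1)·f(k)/C(k) = -(k - 1)/(3*k - 1); s_k = R·t_k = (-2)**k*(1 - k).
Verify: (-2)**k*(3*k - 1) matches t_k.
Telescoping: Σ = s_(11) − s_(3) = 20480 − (16) = 20464.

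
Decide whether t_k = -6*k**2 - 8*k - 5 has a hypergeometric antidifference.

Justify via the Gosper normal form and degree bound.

Ratio r(k) = (6*k**2 + 20*k + 19)/(6*k**2 + 8*k + 5).
A = 1, B = 1, C = k**2 + 4*k/3 + 5/6.
Key eq: (1)·f(k+1) = (1)·f(k) + (k**2 + 4*k/3 + 5/6).
deg f ≤ 3 (via 0,0,2).
Coefficient equations give f(k) = k*(2*k**2 + k + 2)/6.
R(k) = B(k−1)·f(k)/C(k) = k*(2*k**2 + k + 2)/(6*k**2 + 8*k + 5); s_k = R·t_k = k*(-2*k**2 - k - 2).
Verify: -6*k**2 - 8*k - 5 matches t_k.

Yes. s_k = k*(-2*k**2 - k - 2).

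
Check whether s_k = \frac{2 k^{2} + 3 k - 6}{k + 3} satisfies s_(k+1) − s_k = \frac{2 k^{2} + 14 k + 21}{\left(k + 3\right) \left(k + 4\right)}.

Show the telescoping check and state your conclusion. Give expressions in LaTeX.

s_(k+1) = (2*k**2 + 7*k - 1)/(k + 4)
s_(k+1) − s_k = (2*k**2 + 14*k + 21)/(k**2 + 7*k + 12)
(s_(k+1) − s_k) − t_k = 0

valid; difference matches t_k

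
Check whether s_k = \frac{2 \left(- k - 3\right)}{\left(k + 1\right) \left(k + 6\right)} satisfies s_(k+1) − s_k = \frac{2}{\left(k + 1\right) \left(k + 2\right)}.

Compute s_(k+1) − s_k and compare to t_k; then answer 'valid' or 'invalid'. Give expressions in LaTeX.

Invalid: residual \frac{12 \left(- k - 4\right)}{k^{4} + 16 k^{3} + 83 k^{2} + 152 k + 84} ≠ 0.

s_(k+1) = 2*(-k - 4)/((k + 2)*(k + 7))
s_(k+1) − s_k = 2*(k**2 + 7*k + 18)/(k**4 + 16*k**3 + 83*k**2 + 152*k + 84)
(s_(k+1) − s_k) − t_k = 12*(-k - 4)/(k**4 + 16*k**3 + 83*k**2 + 152*k + 84)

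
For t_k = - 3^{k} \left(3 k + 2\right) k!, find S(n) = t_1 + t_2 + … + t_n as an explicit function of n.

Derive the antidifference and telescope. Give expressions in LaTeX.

S(n) = - 3 \cdot 3^{n} \left(n + 1\right)! + 3

r(k) = 3*(k + 1)*(3*k + 5)/(3*k + 2) after simplifying.
Gosper form: A/B · C(k+1)/C(k) with A=3*k + 3, B=1, C=k + 2/3.
Need (3*k + 3)·f(k+1) − (1)·f(k) = k + 2/3.
d = 0 from the (1,0,1) case.
Solve for f: f(k) = 1/3 (degree 0 ≤ 0).
Get s_k = R·t_k = -3**k*factorial(k) with R(k) = B(k−1)f(k)/C(k) = 1/(3*k + 2).
Verify: -3**k*(3*k + 2)*factorial(k) matches t_k.
Telescope: S(n) = s_(n+1) − s_(1) = -3**(n + 1)*factorial(n + 1) − (-3) = -3*3**n*factorial(n + 1) + 3.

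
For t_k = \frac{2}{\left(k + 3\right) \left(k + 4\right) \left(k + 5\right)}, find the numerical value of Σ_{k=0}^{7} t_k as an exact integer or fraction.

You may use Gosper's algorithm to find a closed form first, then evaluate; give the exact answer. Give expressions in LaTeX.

Σ = 5/66

Ratio r(k) = (k + 3)/(k + 6).
Normal form (A,B,C) = (k + 3, k + 6, 1).
f must satisfy (k + 3)·f(k+1) − (k + 5)·f(k) = 1.
deg f ≤ 2 (via 1,1,0).
Match coefficients ⇒ f(k) = k*(k + 7)/24.
Get s_k = R·t_k = k*(k + 7)/(12*(k + 3)*(k + 4)) with R(k) = B(k−1)f(k)/C(k) = k*(k + 5)*(k + 7)/24.
s_(k+1) − s_k = 2/(k**3 + 12*k**2 + 47*k + 60) = t_k.
Evaluate s at k=8 and k=0: 5/66 and 0; difference 5/66.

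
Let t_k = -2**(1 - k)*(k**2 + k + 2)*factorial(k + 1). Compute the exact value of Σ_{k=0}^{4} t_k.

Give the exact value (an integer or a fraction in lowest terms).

Σ = -450

Ratio r(k) = (k + 2)*(k + (k + 1)**2 + 3)/(2*(k**2 + k + 2)).
Gosper form: A/B · C(k+1)/C(k) with A=k/2 + 1, B=1, C=k**2 + k + 2.
Solve (k/2 + 1)·f(k+1) − (1)·f(k) = k**2 + k + 2.
Degrees (1,0,2) ⇒ d ≤ 1.
Match coefficients ⇒ f(k) = 2*k.
So s_k = (B(k−1)f/C)·t_k = (2*k/(k**2 + k + 2))·t_k = -2**(2 - k)*k*factorial(k + 1).
s_(k+1) − s_k = -2**(1 - k)*(k**2 + k + 2)*factorial(k + 1) = t_k.
Σ_(k=0)^(4) t_k = s_(5) − s_(0) = -450 − (0) = -450.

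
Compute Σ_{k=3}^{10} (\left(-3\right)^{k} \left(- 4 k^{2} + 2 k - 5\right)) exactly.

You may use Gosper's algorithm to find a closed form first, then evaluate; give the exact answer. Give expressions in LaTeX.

Ratio r(k) = 3*(2*k - 4*(k + 1)**2 - 3)/(4*k**2 - 2*k + 5).
Factor: A=-3; B=1; C=k**2 - k/2 + 5/4.
f must satisfy (-3)·f(k+1) − (1)·f(k) = k**2 - k/2 + 5/4.
Bound: deg f ≤ 2.
Solve for f: f(k) = -(k**2 - 2*k + 2)/4 (degree 2 ≤ 2).
R(k) = B(k−1)·f(k)/C(k) = -(k**2 - 2*k + 2)/(4*k**2 - 2*k + 5); s_k = R·t_k = (-3)**k*(k**2 - 2*k + 2).
s_(k+1) − s_k = (-3)**k*(-4*k**2 + 2*k - 5) = t_k.
Σ_(k=3)^(10) t_k = s_(11) − s_(3) = -17891847 − (-135) = -17891712.

Σ = -17891712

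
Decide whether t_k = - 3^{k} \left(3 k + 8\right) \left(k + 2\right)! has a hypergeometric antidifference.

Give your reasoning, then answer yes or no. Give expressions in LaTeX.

Ratio r(k) = 3*(k + 3)*(3*k + 11)/(3*k + 8).
Gosper form: A/B · C(k+1)/C(k) with A=3*k + 9, B=1, C=k + 8/3.
Solve (3*k + 9)·f(k+1) − (1)·f(k) = k + 8/3.
Degrees (1,0,1) ⇒ d ≤ 0.
Solve for f: f(k) = 1/3 (degree 0 ≤ 0).
R(k) = B(k−1)·f(k)/C(k) = 1/(3*k + 8); s_k = R·t_k = -3**k*factorial(k + 2).
s_(k+1) − s_k = -3**k*(3*k + 8)*factorial(k + 2) = t_k.

Yes. s_k = - 3^{k} \left(k + 2\right)!.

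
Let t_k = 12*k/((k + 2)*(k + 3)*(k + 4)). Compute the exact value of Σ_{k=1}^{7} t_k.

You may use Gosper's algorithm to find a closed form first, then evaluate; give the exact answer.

t_(k+1)/t_k = (k + 1)*(k + 2)/(k*(k + 5)).
A = k + 2, B = k + 5, C = k.
Set up (k + 2)·f(k+1) − (k + 4)·f(k) − (k) = 0.
Bound: deg f ≤ 2.
Match coefficients ⇒ f(k) = k*(k - 1)/6.
So s_k = (B(k−1)f/C)·t_k = ((k - 1)*(k + 4)/6)·t_k = 2*k*(k - 1)/((k + 2)*(k + 3)).
s_(k+1) − s_k = 12*k/(k**3 + 9*k**2 + 26*k + 24) = t_k.
Evaluate s at k=8 and k=1: 56/55 and 0; difference 56/55.

Σ = 56/55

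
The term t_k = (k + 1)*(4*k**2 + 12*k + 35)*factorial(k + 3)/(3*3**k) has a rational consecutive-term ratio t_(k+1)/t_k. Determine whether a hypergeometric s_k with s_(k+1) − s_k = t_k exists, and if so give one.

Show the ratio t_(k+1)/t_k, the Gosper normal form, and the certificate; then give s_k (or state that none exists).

r(k) = (k + 2)*(k + 4)*(12*k + 4*(k + 1)**2 + 47)/(3*(k + 1)*(4*k**2 + 12*k + 35)) after simplifying.
Normal form (A,B,C) = (k/3 + 4/3, 1, k**3 + 4*k**2 + 47*k/4 + 35/4).
Need (k/3 + 4/3)·f(k+1) − (1)·f(k) = k**3 + 4*k**2 + 47*k/4 + 35/4.
deg f ≤ 2 (via 1,0,3).
Match coefficients ⇒ f(k) = 3*(4*k**2 + 4*k + 3)/4.
R(k) = B(k−1)·f(k)/C(k) = 3*(4*k**2 + 4*k + 3)/((k + 1)*(4*k**2 + 12*k + 35)); s_k = R·t_k = (4*k**2 + 4*k + 3)*factorial(k + 3)/3**k.
Verify: (k + 1)*(4*k**2 + 12*k + 35)*factorial(k + 3)/(3*3**k) matches t_k.

s_k = (4*k**2 + 4*k + 3)*factorial(k + 3)/3**k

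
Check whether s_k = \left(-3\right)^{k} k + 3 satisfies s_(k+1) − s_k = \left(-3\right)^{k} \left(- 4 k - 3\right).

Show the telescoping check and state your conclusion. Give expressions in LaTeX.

Valid — Δs_k = t_k.

s_(k+1) = -3*(-3)**k*(k + 1) + 3
s_(k+1) − s_k = (-3)**k*(-4*k - 3)
(s_(k+1) − s_k) − t_k = 0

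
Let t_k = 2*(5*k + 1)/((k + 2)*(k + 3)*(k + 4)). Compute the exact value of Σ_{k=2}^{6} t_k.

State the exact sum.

Σ = 13/20

Compute t_(k+1)/t_k: get (k + 2)*(5*k + 6)/((k + 5)*(5*k + 1)).
A = k + 2, B = k + 5, C = k + 1/5.
f must satisfy (k + 2)·f(k+1) − (k + 4)·f(k) = k + 1/5.
d = 2 from the (1,1,1) case.
Coefficient equations give f(k) = k*(11*k - 5)/60.
So s_k = (B(k−1)f/C)·t_k = (k*(k + 4)*(11*k - 5)/(12*(5*k + 1)))·t_k = k*(11*k - 5)/(6*(k + 2)*(k + 3)).
Check: Δs_k = 2*(5*k + 1)/(k**3 + 9*k**2 + 26*k + 24). ✓
Sum = s_(7) − s_(2); s_(7) = 14/15, s_(2) = 17/60 ⇒ 13/20.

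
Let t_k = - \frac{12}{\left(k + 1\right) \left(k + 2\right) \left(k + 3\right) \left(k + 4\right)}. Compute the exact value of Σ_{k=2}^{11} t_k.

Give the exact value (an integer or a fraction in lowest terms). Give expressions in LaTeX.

Σ = -89/1365

r(k) = (k + 1)/(k + 5) after simplifying.
A = k + 1, B = k + 5, C = 1.
Need (k + 1)·f(k+1) − (k + 4)·f(k) = 1.
Degrees (1,1,0) ⇒ d ≤ 3.
A polynomial solution: f(k) = k*(k**2 + 6*k + 11)/18.
So s_k = (B(k−1)f/C)·t_k = (k*(k + 4)*(k**2 + 6*k + 11)/18)·t_k = 2*k*(-k**2 - 6*k - 11)/(3*(k + 1)*(k + 2)*(k + 3)).
Check: Δs_k = -12/(k**4 + 10*k**3 + 35*k**2 + 50*k + 24). ✓
Evaluate s at k=12 and k=2: -908/1365 and -3/5; difference -89/1365.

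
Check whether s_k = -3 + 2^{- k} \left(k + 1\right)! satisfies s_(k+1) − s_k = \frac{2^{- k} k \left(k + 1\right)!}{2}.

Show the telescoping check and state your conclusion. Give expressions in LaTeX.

s_(k+1) = 2**(-k - 1)*factorial(k + 2) - 3
s_(k+1) − s_k = k*factorial(k + 1)/(2*2**k)
(s_(k+1) − s_k) − t_k = 0

Valid — Δs_k = t_k.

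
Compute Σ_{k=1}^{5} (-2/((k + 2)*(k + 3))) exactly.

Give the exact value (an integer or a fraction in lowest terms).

Compute t_(k+1)/t_k: get (k + 2)/(k + 4).
Gosper form: A/B · C(k+1)/C(k) with A=k + 2, B=k + 4, C=1.
Key eq: (k + 2)·f(k+1) = (k + 3)·f(k) + (1).
d = 1 from the (1,1,0) case.
Solving with deg f ≤ 1: f(k) = k/2.
Certificate R = B(k−1)f/C = k*(k + 3)/2 gives s_k = -k/(k + 2).
s_(k+1) − s_k = -2/(k**2 + 5*k + 6) = t_k.
Evaluate s at k=6 and k=1: -3/4 and -1/3; difference -5/12.

Σ = -5/12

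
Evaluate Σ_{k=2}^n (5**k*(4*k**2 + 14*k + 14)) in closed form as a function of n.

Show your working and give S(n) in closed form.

S(n) = 5*5**n*n**2 + 15*5**n*n + 15*5**n - 175

Compute t_(k+1)/t_k: get 5*(2*k**2 + 11*k + 16)/(2*k**2 + 7*k + 7).
Factor: A=5; B=1; C=k**2 + 7*k/2 + 7/2.
f must satisfy (5)·f(k+1) − (1)·f(k) = k**2 + 7*k/2 + 7/2.
deg f ≤ 2 (via 0,0,2).
Solve for f: f(k) = (k**2 + k + 1)/4 (degree 2 ≤ 2).
So s_k = (B(k−1)f/C)·t_k = ((k**2 + k + 1)/(2*(2*k**2 + 7*k + 7)))·t_k = 5**k*(k**2 + k + 1).
Check: Δs_k = 5**k*(4*k**2 + 14*k + 14). ✓
Telescope: S(n) = s_(n+1) − s_(2) = 5**(n + 1)*(n**2 + 3*n + 3) − (175) = 5*5**n*n**2 + 15*5**n*n + 15*5**n - 175.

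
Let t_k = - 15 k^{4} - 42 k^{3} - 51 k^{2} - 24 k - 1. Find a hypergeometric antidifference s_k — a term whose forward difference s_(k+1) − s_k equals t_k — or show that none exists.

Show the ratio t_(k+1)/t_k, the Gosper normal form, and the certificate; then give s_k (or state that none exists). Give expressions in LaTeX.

r(k) = (15*k**4 + 102*k**3 + 267*k**2 + 312*k + 133)/(15*k**4 + 42*k**3 + 51*k**2 + 24*k + 1) after simplifying.
A = 1, B = 1, C = k**4 + 14*k**3/5 + 17*k**2/5 + 8*k/5 + 1/15.
f must satisfy (1)·f(k+1) − (1)·f(k) = k**4 + 14*k**3/5 + 17*k**2/5 + 8*k/5 + 1/15.
deg f ≤ 5 (via 0,0,4).
A polynomial solution: f(k) = k*(3*k**4 + 3*k**3 + k**2 - 3*k - 3)/15.
Then R = B(k−1)f/C = k*(3*k**4 + 3*k**3 + k**2 - 3*k - 3)/(15*k**4 + 42*k**3 + 51*k**2 + 24*k + 1), so s_k = R(k)·t_k = k*(-3*k**4 - 3*k**3 - k**2 + 3*k + 3).
s_(k+1) − s_k = -15*k**4 - 42*k**3 - 51*k**2 - 24*k - 1 = t_k.

s_k = k \left(- 3 k^{4} - 3 k^{3} - k^{2} + 3 k + 3\right)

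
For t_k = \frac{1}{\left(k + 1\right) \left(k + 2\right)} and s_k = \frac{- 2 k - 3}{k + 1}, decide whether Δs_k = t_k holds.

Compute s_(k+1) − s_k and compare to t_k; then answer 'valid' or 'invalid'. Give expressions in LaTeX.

valid (s_(k+1) − s_k reduces to t_k)

s_(k+1) = (-2*k - 5)/(k + 2)
s_(k+1) − s_k = 1/(k**2 + 3*k + 2)
(s_(k+1) − s_k) − t_k = 0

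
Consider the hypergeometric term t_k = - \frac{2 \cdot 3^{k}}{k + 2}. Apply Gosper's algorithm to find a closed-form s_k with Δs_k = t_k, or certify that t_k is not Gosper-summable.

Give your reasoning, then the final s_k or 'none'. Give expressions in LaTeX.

Step 1: r(k) = 3*(k + 2)/(k + 3).
So A=3*k + 6 and B=k + 3, with C=1.
Need (3*k + 6)·f(k+1) − (k + 2)·f(k) = 1.
deg f ≤ -1 (via 1,1,0).
Negative degree bound (-1): no f exists, t_k not Gosper-summable.

none — t_k is not Gosper-summable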